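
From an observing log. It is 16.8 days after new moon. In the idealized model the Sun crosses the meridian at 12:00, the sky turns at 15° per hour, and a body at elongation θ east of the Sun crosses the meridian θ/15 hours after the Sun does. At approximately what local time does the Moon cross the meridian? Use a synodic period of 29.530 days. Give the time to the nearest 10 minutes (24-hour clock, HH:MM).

Elongation θ = 360° × 16.8/29.530 ≈ 204.8°.
The Moon trails the Sun by θ/15 = 204.8/15 ≈ 13.65 hours.
12:00 + 13.654 h ≈ 01:39 → 01:40 to the nearest ten minutes.

01:40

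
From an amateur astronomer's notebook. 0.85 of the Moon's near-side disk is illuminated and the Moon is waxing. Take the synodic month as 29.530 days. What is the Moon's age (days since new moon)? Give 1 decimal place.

Invert f = (1 − cos θ)/2 to get cos θ = 1 − 2(0.85) = -0.700, hence θ₀ = arccos -0.700 = 134.4°.
The Moon is waxing (0°–180°), so θ = 134.4° directly.
Age = 29.530 × 134.4°/360° ≈ 11.03 days.

11.0 days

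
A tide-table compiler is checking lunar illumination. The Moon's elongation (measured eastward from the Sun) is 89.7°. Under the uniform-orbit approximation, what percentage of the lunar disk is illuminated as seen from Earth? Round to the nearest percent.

50%

Half-versine of 89.7°: (1 − 0.005)/2 = 0.497, i.e. 50%.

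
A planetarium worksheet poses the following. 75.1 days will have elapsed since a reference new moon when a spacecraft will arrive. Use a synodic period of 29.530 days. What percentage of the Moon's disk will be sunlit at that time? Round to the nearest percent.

75.1/29.530 = 2.543 lunations, so 2 complete cycles and 16.04 d into the next.
Phase angle: θ = 360°·(16.04 d)/(29.530 d) = 195.5°.
With cos θ = (-0.963), the lit fraction is (1 − (-0.963))/2 ≈ 0.982, so 98%.

98%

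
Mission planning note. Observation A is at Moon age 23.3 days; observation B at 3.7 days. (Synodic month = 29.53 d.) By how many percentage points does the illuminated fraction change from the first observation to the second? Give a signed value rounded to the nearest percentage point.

First observation: θ = 360°·23.3/29.53 = 284.1°, so f = 0.379.
Second observation: θ = 45.1°, f = 0.147.
Δf = 0.147 − 0.379 = -0.232, i.e. -23 pp.

-23 percentage points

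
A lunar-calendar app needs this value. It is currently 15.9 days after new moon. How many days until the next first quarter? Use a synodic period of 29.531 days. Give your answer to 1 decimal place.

First quarter occurs at elongation 90°, i.e. at age 29.531 × 90/360 = 7.383 d.
Already past this cycle's first quarter; the next is at 7.383 + 29.531 = 36.914 d, so 36.914 − 15.9 = 21.014 days.

21.0 days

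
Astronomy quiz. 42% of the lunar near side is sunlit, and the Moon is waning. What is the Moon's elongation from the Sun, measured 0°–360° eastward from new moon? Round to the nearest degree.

cos θ = 1 − 2f = 0.160, giving a principal value of 80.8°.
A waning Moon lies in 180°–360°, so θ = 360° − 80.8° = 279.2°.

279°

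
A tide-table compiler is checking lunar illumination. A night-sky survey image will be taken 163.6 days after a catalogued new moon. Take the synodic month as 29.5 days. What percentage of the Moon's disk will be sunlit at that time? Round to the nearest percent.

163.6/29.5 = 5.546 lunations, so 5 complete cycles and 16.10 d into the next.
The Moon has covered 16.10/29.5 of its cycle, so θ ≈ 360° × 16.10/29.5 = 196.5°.
Illuminated fraction = (1 − cos 196.5°)/2 = (1 − (-0.959))/2 ≈ 0.979, so 98%.

98%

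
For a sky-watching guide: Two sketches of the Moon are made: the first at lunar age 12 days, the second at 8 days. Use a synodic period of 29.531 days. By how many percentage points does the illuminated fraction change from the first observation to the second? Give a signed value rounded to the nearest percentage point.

First observation: θ = 360°·12/29.531 = 146.3°, so f = 0.916.
Second observation: θ = 97.5°, f = 0.565.
Δf = 0.565 − 0.916 = -0.350, i.e. -35 pp.

-35 percentage points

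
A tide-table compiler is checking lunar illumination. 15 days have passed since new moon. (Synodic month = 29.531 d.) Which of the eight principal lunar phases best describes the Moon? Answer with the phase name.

full moon

At 15/29.531 of the cycle, θ ≈ 183° — the full moon range.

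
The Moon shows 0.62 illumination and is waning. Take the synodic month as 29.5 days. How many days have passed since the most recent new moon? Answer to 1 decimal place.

21.0 days

From f = (1 − cos θ)/2: cos θ = 1 − 2×0.62 = -0.240; arccos → 103.9°.
Waning ⇒ past full, so θ = 360° − 103.9° = 256.1°.
Age = 29.5 × 256.1°/360° ≈ 20.99 days.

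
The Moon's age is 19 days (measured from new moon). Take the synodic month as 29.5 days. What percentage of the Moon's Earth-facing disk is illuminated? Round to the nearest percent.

Elongation θ = 360° × 19/29.5 ≈ 231.9°.
With cos θ = (-0.618), the lit fraction is (1 − (-0.618))/2 ≈ 0.809, so 81%.

81%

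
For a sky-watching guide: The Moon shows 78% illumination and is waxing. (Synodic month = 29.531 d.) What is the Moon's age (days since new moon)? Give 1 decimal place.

10.2 days

Invert f = (1 − cos θ)/2 to get cos θ = 1 − 2(0.78) = -0.560, hence θ₀ = arccos -0.560 = 124.1°.
The Moon is waxing (0°–180°), so θ = 124.1° directly.
Age = 29.531 × 124.1°/360° ≈ 10.18 days.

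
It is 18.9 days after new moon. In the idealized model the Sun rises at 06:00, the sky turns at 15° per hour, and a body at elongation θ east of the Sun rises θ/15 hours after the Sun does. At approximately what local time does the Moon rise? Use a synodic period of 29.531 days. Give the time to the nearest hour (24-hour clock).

21:00

Elongation θ = 360° × 18.9/29.531 ≈ 230.4°.
At 15° of sky rotation per hour, 230.4° corresponds to a 15.36 h lag.
06:00 + 15.36 h ≈ 21:22 → 21:00 to the nearest hour.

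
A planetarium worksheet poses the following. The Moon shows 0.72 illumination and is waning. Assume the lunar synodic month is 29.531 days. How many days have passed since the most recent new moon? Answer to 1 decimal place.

From f = (1 − cos θ)/2: cos θ = 1 − 2×0.72 = -0.440; arccos → 116.1°.
A waning Moon lies in 180°–360°, so θ = 360° − 116.1° = 243.9°.
At 360°/29.531 d per day, 243.9° corresponds to 20.01 days.

20.0 days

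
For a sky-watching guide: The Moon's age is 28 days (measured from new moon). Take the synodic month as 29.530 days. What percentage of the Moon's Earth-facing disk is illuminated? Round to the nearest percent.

Phase angle: θ = 360°·(28 d)/(29.530 d) = 341.3°.
cos 341.3° = 0.947, so f = (1 − 0.947)/2 = 0.026, so 3%.

3%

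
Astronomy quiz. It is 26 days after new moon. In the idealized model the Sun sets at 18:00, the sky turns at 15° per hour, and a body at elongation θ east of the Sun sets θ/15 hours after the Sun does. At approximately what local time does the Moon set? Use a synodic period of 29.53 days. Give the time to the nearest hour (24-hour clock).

The Moon has covered 26/29.53 of its cycle, so θ ≈ 360° × 26/29.53 = 317.0°.
At 15° of sky rotation per hour, 317.0° corresponds to a 21.13 h lag.
18:00 + 21.13 h ≈ 15:08 → 15:00 to the nearest hour.

15:00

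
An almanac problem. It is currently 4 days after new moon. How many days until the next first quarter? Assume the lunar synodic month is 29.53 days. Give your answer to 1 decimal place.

3.4 days

First quarter is 0.25 of the way through the cycle: age 0.25 × 29.53 = 7.383 d.
So 3.383 days remain (7.383 − 4).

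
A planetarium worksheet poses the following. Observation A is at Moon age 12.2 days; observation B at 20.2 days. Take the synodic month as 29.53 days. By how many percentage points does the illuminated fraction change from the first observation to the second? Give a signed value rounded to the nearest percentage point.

First observation: θ = 360°·12.2/29.53 = 148.7°, so f = 0.927.
Second observation: θ = 246.3°, f = 0.701.
Δf = 0.701 − 0.927 = -0.226, i.e. -23 pp.

-23 pp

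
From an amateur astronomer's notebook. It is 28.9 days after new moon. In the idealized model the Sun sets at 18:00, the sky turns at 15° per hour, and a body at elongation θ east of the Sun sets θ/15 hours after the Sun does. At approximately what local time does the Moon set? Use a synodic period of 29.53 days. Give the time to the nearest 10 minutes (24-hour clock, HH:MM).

17:30

Elongation θ = 360° × 28.9/29.53 ≈ 352.3°.
At 15° of sky rotation per hour, 352.3° corresponds to a 23.49 h lag.
18:00 + 23.488 h ≈ 17:29 → 17:30 to the nearest ten minutes.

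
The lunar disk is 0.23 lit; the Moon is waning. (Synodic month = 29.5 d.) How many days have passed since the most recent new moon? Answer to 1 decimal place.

24.8 days

Invert f = (1 − cos θ)/2 to get cos θ = 1 − 2(0.23) = 0.540, hence θ₀ = arccos 0.540 = 57.3°.
A waning Moon lies in 180°–360°, so θ = 360° − 57.3° = 302.7°.
That fraction of the synodic month is 302.7/360 × 29.5 d ≈ 24.80 d.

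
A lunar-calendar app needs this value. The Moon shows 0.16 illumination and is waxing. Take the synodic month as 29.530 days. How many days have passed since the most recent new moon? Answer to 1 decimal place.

cos θ = 1 − 2f = 0.680, giving a principal value of 47.2°.
Before full moon the principal value applies: θ = 47.2°.
That fraction of the synodic month is 47.2/360 × 29.530 d ≈ 3.87 d.

3.9 days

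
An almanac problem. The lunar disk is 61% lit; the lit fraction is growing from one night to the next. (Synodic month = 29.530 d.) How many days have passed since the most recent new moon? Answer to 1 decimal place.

cos θ = 1 − 2f = -0.220, giving a principal value of 102.7°.
Waxing ⇒ before full, so θ = 102.7°.
Age = 29.530 × 102.7°/360° ≈ 8.42 days.

8.4 days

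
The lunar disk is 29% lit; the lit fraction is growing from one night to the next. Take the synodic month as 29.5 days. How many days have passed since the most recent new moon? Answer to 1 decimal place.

cos θ = 1 − 2f = 0.420, giving a principal value of 65.2°.
The Moon is waxing (0°–180°), so θ = 65.2° directly.
That fraction of the synodic month is 65.2/360 × 29.5 d ≈ 5.34 d.

5.3 days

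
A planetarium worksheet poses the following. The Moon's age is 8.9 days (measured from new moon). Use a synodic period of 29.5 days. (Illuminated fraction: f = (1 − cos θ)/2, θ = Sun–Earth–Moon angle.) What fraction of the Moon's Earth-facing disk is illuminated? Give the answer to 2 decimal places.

Phase angle: θ = 360°·(8.9 d)/(29.5 d) = 108.6°.
cos 108.6° = (-0.319), so f = (1 − (-0.319))/2 = 0.660.

0.66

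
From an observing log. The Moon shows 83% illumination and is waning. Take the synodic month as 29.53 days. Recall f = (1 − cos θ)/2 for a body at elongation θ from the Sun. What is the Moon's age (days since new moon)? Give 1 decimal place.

18.8 days

From f = (1 − cos θ)/2: cos θ = 1 − 2×0.83 = -0.660; arccos → 131.3°.
Waning ⇒ past full, so θ = 360° − 131.3° = 228.7°.
At 360°/29.53 d per day, 228.7° corresponds to 18.76 days.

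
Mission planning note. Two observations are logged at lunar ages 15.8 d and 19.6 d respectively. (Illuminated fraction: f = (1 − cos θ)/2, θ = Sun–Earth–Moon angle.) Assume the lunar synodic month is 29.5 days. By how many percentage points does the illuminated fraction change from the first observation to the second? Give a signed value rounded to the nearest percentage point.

-23 percentage points

θ₁ = 360° × 15.8/29.5 = 192.8°, f₁ = (1 − cos θ₁)/2 = 0.988.
θ₂ = 360° × 19.6/29.5 = 239.2°, f₂ = (1 − cos θ₂)/2 = 0.756.
Change = f₂ − f₁ = -0.231 → -23 percentage points.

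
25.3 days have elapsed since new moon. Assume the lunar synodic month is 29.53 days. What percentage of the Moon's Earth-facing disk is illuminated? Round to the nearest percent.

19%

The Moon has covered 25.3/29.53 of its cycle, so θ ≈ 360° × 25.3/29.53 = 308.4°.
Illuminated fraction = (1 − cos 308.4°)/2 = (1 − 0.622)/2 ≈ 0.189, so 19%.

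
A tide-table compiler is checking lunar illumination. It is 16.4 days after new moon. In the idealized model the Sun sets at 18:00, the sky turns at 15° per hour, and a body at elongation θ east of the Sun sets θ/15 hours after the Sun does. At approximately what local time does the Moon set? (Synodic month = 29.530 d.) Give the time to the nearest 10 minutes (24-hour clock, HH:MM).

The Moon has covered 16.4/29.530 of its cycle, so θ ≈ 360° × 16.4/29.530 = 199.9°.
At 15° of sky rotation per hour, 199.9° corresponds to a 13.33 h lag.
18:00 + 13.329 h ≈ 07:20 → 07:20 to the nearest ten minutes.

07:20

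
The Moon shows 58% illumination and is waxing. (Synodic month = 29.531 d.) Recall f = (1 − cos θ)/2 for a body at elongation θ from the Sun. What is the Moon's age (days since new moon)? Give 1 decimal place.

8.1 days

From f = (1 − cos θ)/2: cos θ = 1 − 2×0.58 = -0.160; arccos → 99.2°.
Waxing ⇒ before full, so θ = 99.2°.
That fraction of the synodic month is 99.2/360 × 29.531 d ≈ 8.14 d.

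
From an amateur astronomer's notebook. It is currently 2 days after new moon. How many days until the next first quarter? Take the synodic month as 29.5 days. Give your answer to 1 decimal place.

First quarter occurs at elongation 90°, i.e. at age 29.5 × 90/360 = 7.375 d.
That is 7.375 − 2 = 5.375 days ahead.

5.4 days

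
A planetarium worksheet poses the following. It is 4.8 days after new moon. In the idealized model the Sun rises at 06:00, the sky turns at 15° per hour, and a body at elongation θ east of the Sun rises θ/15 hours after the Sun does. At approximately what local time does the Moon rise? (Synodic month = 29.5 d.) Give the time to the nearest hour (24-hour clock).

Elongation θ = 360° × 4.8/29.5 ≈ 58.6°.
The Moon trails the Sun by θ/15 = 58.6/15 ≈ 3.91 hours.
06:00 + 3.91 h ≈ 09:54 → 10:00 to the nearest hour.

10:00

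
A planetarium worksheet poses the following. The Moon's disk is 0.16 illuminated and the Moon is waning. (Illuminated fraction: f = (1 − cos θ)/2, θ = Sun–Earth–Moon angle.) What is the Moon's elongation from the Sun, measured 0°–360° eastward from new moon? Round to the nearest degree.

313°

cos θ = 1 − 2f = 0.680, giving a principal value of 47.2°.
A waning Moon lies in 180°–360°, so θ = 360° − 47.2° = 312.8°.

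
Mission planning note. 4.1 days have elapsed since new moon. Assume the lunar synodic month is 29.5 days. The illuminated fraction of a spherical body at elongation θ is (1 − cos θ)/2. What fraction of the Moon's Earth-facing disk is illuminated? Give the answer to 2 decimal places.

The Moon has covered 4.1/29.5 of its cycle, so θ ≈ 360° × 4.1/29.5 = 50.0°.
Illuminated fraction = (1 − cos 50.0°)/2 = (1 − 0.642)/2 ≈ 0.179.

0.18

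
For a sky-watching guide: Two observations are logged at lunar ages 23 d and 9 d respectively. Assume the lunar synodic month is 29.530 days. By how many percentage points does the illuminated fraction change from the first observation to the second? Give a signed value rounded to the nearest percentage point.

First observation: θ = 360°·23/29.530 = 280.4°, so f = 0.410.
Second observation: θ = 109.7°, f = 0.669.
Δf = 0.669 − 0.410 = +0.259, i.e. +26 pp.

+26 pp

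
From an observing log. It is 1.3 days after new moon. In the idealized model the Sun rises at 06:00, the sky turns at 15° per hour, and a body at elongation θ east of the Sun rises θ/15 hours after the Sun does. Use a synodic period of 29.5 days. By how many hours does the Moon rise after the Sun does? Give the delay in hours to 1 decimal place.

1.1 h

Phase angle: θ = 360°·(1.3 d)/(29.5 d) = 15.9°.
The Moon trails the Sun by θ/15 = 15.9/15 ≈ 1.06 hours.
So the Moon rises 1.06 h after the Sun.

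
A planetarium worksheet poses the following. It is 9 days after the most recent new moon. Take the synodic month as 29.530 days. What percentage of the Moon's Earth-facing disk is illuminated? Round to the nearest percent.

67%

Elongation θ = 360° × 9/29.530 ≈ 109.7°.
Illuminated fraction = (1 − cos 109.7°)/2 = (1 − (-0.337))/2 ≈ 0.669, so 67%.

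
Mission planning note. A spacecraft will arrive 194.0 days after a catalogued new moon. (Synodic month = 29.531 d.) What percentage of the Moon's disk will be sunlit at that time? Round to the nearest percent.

194.0/29.531 = 6.569 lunations, so 6 complete cycles and 16.81 d into the next.
Phase angle: θ = 360°·(16.81 d)/(29.531 d) = 205.0°.
Illuminated fraction = (1 − cos 205.0°)/2 = (1 − (-0.907))/2 ≈ 0.953, so 95%.

95%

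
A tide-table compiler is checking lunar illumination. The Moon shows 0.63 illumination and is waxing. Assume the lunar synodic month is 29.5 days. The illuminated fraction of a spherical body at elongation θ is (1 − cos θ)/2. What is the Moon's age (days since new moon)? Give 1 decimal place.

cos θ = 1 − 2f = -0.260, giving a principal value of 105.1°.
Waxing ⇒ before full, so θ = 105.1°.
At 360°/29.5 d per day, 105.1° corresponds to 8.61 days.

8.6 days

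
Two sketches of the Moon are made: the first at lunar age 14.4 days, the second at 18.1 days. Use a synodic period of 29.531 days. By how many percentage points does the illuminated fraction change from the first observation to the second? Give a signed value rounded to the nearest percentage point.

-12 pp

θ₁ = 360° × 14.4/29.531 = 175.5°, f₁ = (1 − cos θ₁)/2 = 0.998.
θ₂ = 360° × 18.1/29.531 = 220.6°, f₂ = (1 − cos θ₂)/2 = 0.879.
Change = f₂ − f₁ = -0.119 → -12 percentage points.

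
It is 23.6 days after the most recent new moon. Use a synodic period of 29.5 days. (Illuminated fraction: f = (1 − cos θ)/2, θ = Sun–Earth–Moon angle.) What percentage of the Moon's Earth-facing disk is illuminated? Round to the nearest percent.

35%

Elongation θ = 360° × 23.6/29.5 ≈ 288.0°.
With cos θ = 0.309, the lit fraction is (1 − 0.309)/2 ≈ 0.345, so 35%.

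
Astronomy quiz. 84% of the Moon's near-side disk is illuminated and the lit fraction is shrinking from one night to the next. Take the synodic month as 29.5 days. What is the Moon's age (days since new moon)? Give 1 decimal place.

Invert f = (1 − cos θ)/2 to get cos θ = 1 − 2(0.84) = -0.680, hence θ₀ = arccos -0.680 = 132.8°.
A waning Moon lies in 180°–360°, so θ = 360° − 132.8° = 227.2°.
Age = 29.5 × 227.2°/360° ≈ 18.61 days.

18.6 days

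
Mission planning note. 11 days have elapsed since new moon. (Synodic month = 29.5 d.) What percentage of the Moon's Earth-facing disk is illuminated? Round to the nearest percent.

Phase angle: θ = 360°·(11 d)/(29.5 d) = 134.2°.
With cos θ = (-0.698), the lit fraction is (1 − (-0.698))/2 ≈ 0.849, so 85%.

85%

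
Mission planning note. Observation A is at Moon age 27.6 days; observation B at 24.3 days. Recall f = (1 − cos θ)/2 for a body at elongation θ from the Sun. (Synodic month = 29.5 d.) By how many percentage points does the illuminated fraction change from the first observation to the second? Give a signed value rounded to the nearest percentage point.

+24 pp

θ₁ = 360° × 27.6/29.5 = 336.8°, f₁ = (1 − cos θ₁)/2 = 0.040.
θ₂ = 360° × 24.3/29.5 = 296.5°, f₂ = (1 − cos θ₂)/2 = 0.277.
Change = f₂ − f₁ = +0.236 → +24 percentage points.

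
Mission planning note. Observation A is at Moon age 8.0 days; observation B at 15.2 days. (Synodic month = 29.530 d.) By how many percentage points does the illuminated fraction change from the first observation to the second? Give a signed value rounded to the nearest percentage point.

+43 pp

First observation: θ = 360°·8.0/29.530 = 97.5°, so f = 0.566.
Second observation: θ = 185.3°, f = 0.998.
Δf = 0.998 − 0.566 = +0.432, i.e. +43 pp.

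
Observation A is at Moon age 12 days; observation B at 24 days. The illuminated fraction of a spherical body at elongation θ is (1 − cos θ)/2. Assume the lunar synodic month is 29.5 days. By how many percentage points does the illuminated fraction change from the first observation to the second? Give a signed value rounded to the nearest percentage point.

First observation: θ = 360°·12/29.5 = 146.4°, so f = 0.917.
Second observation: θ = 292.9°, f = 0.306.
Δf = 0.306 − 0.917 = -0.611, i.e. -61 pp.

-61 percentage points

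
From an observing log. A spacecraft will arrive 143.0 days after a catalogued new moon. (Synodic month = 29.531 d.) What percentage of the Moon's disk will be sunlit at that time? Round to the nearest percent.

23%

Reduce mod P: 143.0 − 4×29.531 = 24.88 d into the current lunation.
Elongation θ = 360° × 24.88/29.531 ≈ 303.3°.
With cos θ = 0.548, the lit fraction is (1 − 0.548)/2 ≈ 0.226, so 23%.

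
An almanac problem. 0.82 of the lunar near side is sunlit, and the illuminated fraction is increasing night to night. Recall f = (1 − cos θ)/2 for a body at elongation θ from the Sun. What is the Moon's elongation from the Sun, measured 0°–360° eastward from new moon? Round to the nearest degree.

From f = (1 − cos θ)/2: cos θ = 1 − 2×0.82 = -0.640; arccos → 129.8°.
Before full moon the principal value applies: θ = 129.8°.

130°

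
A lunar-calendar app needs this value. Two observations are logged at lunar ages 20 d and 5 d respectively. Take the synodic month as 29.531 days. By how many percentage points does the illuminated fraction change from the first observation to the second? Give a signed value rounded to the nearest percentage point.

θ₁ = 360° × 20/29.531 = 243.8°, f₁ = (1 − cos θ₁)/2 = 0.721.
θ₂ = 360° × 5/29.531 = 61.0°, f₂ = (1 − cos θ₂)/2 = 0.257.
Change = f₂ − f₁ = -0.463 → -46 percentage points.

-46 percentage points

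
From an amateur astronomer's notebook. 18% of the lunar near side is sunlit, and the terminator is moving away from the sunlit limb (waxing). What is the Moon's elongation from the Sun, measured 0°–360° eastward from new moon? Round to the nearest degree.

50°

From f = (1 − cos θ)/2: cos θ = 1 − 2×0.18 = 0.640; arccos → 50.2°.
Before full moon the principal value applies: θ = 50.2°.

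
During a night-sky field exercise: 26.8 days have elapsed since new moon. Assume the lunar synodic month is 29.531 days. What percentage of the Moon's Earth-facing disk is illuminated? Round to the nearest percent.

8%

The Moon has covered 26.8/29.531 of its cycle, so θ ≈ 360° × 26.8/29.531 = 326.7°.
Illuminated fraction = (1 − cos 326.7°)/2 = (1 − 0.836)/2 ≈ 0.082, so 8%.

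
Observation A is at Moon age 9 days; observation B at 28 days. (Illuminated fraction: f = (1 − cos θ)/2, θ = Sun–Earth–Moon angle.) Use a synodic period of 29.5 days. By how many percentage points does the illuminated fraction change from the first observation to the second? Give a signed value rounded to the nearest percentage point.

First observation: θ = 360°·9/29.5 = 109.8°, so f = 0.670.
Second observation: θ = 341.7°, f = 0.025.
Δf = 0.025 − 0.670 = -0.644, i.e. -64 pp.

-64 percentage points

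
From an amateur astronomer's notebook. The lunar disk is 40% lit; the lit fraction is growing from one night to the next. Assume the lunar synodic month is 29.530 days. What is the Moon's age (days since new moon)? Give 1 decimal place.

From f = (1 − cos θ)/2: cos θ = 1 − 2×0.40 = 0.200; arccos → 78.5°.
The Moon is waxing (0°–180°), so θ = 78.5° directly.
Age = 29.530 × 78.5°/360° ≈ 6.44 days.

6.4 days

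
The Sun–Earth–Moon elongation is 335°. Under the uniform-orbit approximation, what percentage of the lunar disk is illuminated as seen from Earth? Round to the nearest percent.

Half-versine of 335°: (1 − 0.906)/2 = 0.047, i.e. 5%.

5%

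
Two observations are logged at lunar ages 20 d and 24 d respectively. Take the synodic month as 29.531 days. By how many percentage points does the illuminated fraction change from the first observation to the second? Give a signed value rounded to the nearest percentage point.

θ₁ = 360° × 20/29.531 = 243.8°, f₁ = (1 − cos θ₁)/2 = 0.721.
θ₂ = 360° × 24/29.531 = 292.6°, f₂ = (1 − cos θ₂)/2 = 0.308.
Change = f₂ − f₁ = -0.413 → -41 percentage points.

-41 pp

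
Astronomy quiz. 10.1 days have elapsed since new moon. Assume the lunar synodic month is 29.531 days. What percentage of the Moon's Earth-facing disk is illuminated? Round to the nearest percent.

Phase angle: θ = 360°·(10.1 d)/(29.531 d) = 123.1°.
Illuminated fraction = (1 − cos 123.1°)/2 = (1 − (-0.546))/2 ≈ 0.773, so 77%.

77%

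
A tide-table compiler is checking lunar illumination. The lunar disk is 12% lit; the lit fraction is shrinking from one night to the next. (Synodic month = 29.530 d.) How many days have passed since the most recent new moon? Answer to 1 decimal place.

26.2 days

From f = (1 − cos θ)/2: cos θ = 1 − 2×0.12 = 0.760; arccos → 40.5°.
A waning Moon lies in 180°–360°, so θ = 360° − 40.5° = 319.5°.
That fraction of the synodic month is 319.5/360 × 29.530 d ≈ 26.20 d.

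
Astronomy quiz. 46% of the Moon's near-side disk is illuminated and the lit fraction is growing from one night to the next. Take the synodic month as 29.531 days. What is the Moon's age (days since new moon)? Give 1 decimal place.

7.0 days

From f = (1 − cos θ)/2: cos θ = 1 − 2×0.46 = 0.080; arccos → 85.4°.
The Moon is waxing (0°–180°), so θ = 85.4° directly.
Age = 29.531 × 85.4°/360° ≈ 7.01 days.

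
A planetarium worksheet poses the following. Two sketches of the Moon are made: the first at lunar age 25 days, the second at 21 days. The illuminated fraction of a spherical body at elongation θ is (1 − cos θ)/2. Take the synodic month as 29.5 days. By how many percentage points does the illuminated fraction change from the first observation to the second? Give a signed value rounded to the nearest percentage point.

First observation: θ = 360°·25/29.5 = 305.1°, so f = 0.213.
Second observation: θ = 256.3°, f = 0.619.
Δf = 0.619 − 0.213 = +0.406, i.e. +41 pp.

+41 percentage points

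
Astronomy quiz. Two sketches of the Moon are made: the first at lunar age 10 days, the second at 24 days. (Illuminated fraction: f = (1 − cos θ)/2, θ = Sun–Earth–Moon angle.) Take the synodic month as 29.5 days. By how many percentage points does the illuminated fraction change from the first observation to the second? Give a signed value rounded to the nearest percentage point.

-46 percentage points

First observation: θ = 360°·10/29.5 = 122.0°, so f = 0.765.
Second observation: θ = 292.9°, f = 0.306.
Δf = 0.306 − 0.765 = -0.460, i.e. -46 pp.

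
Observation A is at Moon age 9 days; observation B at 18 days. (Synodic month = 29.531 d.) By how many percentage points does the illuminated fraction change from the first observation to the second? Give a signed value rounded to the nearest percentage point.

+22 percentage points

First observation: θ = 360°·9/29.531 = 109.7°, so f = 0.669.
Second observation: θ = 219.4°, f = 0.886.
Δf = 0.886 − 0.669 = +0.218, i.e. +22 pp.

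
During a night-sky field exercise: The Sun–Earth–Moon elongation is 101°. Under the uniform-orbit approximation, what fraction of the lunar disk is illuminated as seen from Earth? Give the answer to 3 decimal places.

Half-versine of 101°: (1 − (-0.191))/2 = 0.595.

0.595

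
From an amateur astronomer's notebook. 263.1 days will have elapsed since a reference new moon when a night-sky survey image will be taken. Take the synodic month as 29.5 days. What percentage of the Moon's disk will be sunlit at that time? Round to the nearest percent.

6%

263.1 d spans 8 complete synodic months (8 × 29.5 = 236.00 d) plus 27.10 d.
The Moon has covered 27.10/29.5 of its cycle, so θ ≈ 360° × 27.10/29.5 = 330.7°.
Illuminated fraction = (1 − cos 330.7°)/2 = (1 − 0.872)/2 ≈ 0.064, so 6%.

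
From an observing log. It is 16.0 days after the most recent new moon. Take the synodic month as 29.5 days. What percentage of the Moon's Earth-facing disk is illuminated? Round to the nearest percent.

98%

Phase angle: θ = 360°·(16.0 d)/(29.5 d) = 195.3°.
Illuminated fraction = (1 − cos 195.3°)/2 = (1 − (-0.965))/2 ≈ 0.982, so 98%.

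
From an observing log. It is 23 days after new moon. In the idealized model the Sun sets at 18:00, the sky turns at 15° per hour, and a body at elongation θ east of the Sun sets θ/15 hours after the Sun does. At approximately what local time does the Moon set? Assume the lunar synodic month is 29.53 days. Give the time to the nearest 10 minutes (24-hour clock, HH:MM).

12:40

Elongation θ = 360° × 23/29.53 ≈ 280.4°.
Delay after the Sun = 280.4° / (15°/h) ≈ 18.69 h.
18:00 + 18.693 h ≈ 12:42 → 12:40 to the nearest ten minutes.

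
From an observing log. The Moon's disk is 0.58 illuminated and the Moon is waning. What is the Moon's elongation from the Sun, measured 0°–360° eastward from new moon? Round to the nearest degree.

261°

Invert f = (1 − cos θ)/2 to get cos θ = 1 − 2(0.58) = -0.160, hence θ₀ = arccos -0.160 = 99.2°.
A waning Moon lies in 180°–360°, so θ = 360° − 99.2° = 260.8°.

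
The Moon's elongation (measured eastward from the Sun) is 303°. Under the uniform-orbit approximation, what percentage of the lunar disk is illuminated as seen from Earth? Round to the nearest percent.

23%

f = (1 − cos 303°)/2 = (1 − 0.545)/2 ≈ 0.228, i.e. 23%.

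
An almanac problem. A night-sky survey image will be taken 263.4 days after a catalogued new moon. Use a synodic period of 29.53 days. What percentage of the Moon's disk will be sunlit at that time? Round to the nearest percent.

Reduce mod P: 263.4 − 8×29.53 = 27.16 d into the current lunation.
Phase angle: θ = 360°·(27.16 d)/(29.53 d) = 331.1°.
With cos θ = 0.876, the lit fraction is (1 − 0.876)/2 ≈ 0.062, so 6%.

6%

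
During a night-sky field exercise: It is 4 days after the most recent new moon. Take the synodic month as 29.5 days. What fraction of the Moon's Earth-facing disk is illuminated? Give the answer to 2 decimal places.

0.17

The Moon has covered 4/29.5 of its cycle, so θ ≈ 360° × 4/29.5 = 48.8°.
cos 48.8° = 0.659, so f = (1 − 0.659)/2 = 0.171.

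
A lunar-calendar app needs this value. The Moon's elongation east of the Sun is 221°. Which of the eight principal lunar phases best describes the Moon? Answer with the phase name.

221° lies in the waning gibbous sector of the 8-phase cycle.

waning gibbous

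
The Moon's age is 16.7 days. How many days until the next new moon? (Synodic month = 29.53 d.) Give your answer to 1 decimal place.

12.8 days

One full lunation from the last new moon is 29.53 d; remaining = 29.53 − 16.7 = 12.830 d.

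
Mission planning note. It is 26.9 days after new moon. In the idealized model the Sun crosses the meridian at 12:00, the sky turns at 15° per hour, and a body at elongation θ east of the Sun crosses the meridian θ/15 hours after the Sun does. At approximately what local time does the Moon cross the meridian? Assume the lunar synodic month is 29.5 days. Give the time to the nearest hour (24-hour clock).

10:00

Phase angle: θ = 360°·(26.9 d)/(29.5 d) = 328.3°.
The Moon trails the Sun by θ/15 = 328.3/15 ≈ 21.88 hours.
12:00 + 21.88 h ≈ 09:53 → 10:00 to the nearest hour.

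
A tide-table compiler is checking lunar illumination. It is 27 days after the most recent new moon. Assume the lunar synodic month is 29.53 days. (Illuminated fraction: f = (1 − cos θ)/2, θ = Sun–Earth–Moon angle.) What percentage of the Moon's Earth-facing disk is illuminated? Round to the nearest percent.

7%

Phase angle: θ = 360°·(27 d)/(29.53 d) = 329.2°.
cos 329.2° = 0.859, so f = (1 − 0.859)/2 = 0.071, so 7%.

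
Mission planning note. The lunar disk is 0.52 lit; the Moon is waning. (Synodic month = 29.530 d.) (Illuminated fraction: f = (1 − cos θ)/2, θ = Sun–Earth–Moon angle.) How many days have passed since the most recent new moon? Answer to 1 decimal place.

22.0 days

cos θ = 1 − 2f = -0.040, giving a principal value of 92.3°.
Waning ⇒ past full, so θ = 360° − 92.3° = 267.7°.
Age = 29.530 × 267.7°/360° ≈ 21.96 days.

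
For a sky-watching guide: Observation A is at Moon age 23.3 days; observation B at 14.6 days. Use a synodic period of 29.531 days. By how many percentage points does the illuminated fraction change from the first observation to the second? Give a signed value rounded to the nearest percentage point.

+62 percentage points

First observation: θ = 360°·23.3/29.531 = 284.0°, so f = 0.379.
Second observation: θ = 178.0°, f = 1.000.
Δf = 1.000 − 0.379 = +0.621, i.e. +62 pp.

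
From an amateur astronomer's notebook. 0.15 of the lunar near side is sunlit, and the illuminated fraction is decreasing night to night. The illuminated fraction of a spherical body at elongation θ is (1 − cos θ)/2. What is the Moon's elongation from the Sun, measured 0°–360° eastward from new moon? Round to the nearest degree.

314°

From f = (1 − cos θ)/2: cos θ = 1 − 2×0.15 = 0.700; arccos → 45.6°.
Waning ⇒ past full, so θ = 360° − 45.6° = 314.4°.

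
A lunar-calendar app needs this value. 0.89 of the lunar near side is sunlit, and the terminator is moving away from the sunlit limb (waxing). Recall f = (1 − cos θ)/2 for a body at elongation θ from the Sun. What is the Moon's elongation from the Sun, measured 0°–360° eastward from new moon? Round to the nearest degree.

From f = (1 − cos θ)/2: cos θ = 1 − 2×0.89 = -0.780; arccos → 141.3°.
Before full moon the principal value applies: θ = 141.3°.

141°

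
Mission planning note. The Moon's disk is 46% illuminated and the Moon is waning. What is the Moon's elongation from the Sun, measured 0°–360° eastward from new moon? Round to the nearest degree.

275°

cos θ = 1 − 2f = 0.080, giving a principal value of 85.4°.
Since the Moon is past full (waning), take the reflex angle: θ = 360° − 85.4° = 274.6°.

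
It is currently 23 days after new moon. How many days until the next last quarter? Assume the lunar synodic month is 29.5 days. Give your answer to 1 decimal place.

28.6 days

Last quarter occurs at elongation 270°, i.e. at age 29.5 × 270/360 = 22.125 d.
Already past this cycle's last quarter; the next is at 22.125 + 29.5 = 51.625 d, so 51.625 − 23 = 28.625 days.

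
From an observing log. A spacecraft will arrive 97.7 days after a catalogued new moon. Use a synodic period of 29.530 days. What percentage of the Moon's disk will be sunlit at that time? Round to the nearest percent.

68%

97.7/29.530 = 3.308 lunations, so 3 complete cycles and 9.11 d into the next.
The Moon has covered 9.11/29.530 of its cycle, so θ ≈ 360° × 9.11/29.530 = 111.1°.
cos 111.1° = (-0.359), so f = (1 − (-0.359))/2 = 0.680, so 68%.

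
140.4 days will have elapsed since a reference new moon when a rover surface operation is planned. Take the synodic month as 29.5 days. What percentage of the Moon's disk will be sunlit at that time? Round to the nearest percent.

140.4/29.5 = 4.759 lunations, so 4 complete cycles and 22.40 d into the next.
Elongation θ = 360° × 22.40/29.5 ≈ 273.4°.
With cos θ = 0.059, the lit fraction is (1 − 0.059)/2 ≈ 0.471, so 47%.

47%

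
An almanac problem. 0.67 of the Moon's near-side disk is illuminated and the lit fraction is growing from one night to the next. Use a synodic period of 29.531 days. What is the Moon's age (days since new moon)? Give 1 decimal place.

From f = (1 − cos θ)/2: cos θ = 1 − 2×0.67 = -0.340; arccos → 109.9°.
Before full moon the principal value applies: θ = 109.9°.
At 360°/29.531 d per day, 109.9° corresponds to 9.01 days.

9.0 days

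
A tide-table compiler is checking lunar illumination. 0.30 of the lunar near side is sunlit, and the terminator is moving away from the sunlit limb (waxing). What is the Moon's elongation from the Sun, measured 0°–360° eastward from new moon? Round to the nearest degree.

66°

From f = (1 − cos θ)/2: cos θ = 1 − 2×0.30 = 0.400; arccos → 66.4°.
The Moon is waxing (0°–180°), so θ = 66.4° directly.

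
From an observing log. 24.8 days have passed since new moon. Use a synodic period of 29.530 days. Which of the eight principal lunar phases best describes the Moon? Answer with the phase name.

θ ≈ 360° × 24.8/29.530 = 302°, which falls in the waning crescent sector.

waning crescent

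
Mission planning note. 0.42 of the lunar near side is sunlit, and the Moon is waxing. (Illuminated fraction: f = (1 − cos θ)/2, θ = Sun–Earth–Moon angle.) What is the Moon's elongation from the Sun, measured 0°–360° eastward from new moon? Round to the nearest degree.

Invert f = (1 − cos θ)/2 to get cos θ = 1 − 2(0.42) = 0.160, hence θ₀ = arccos 0.160 = 80.8°.
Before full moon the principal value applies: θ = 80.8°.

81°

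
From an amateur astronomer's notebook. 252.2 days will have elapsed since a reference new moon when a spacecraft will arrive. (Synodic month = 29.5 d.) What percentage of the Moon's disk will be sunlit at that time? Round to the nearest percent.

252.2 d spans 8 complete synodic months (8 × 29.5 = 236.00 d) plus 16.20 d.
The Moon has covered 16.20/29.5 of its cycle, so θ ≈ 360° × 16.20/29.5 = 197.7°.
Illuminated fraction = (1 − cos 197.7°)/2 = (1 − (-0.953))/2 ≈ 0.976, so 98%.

98%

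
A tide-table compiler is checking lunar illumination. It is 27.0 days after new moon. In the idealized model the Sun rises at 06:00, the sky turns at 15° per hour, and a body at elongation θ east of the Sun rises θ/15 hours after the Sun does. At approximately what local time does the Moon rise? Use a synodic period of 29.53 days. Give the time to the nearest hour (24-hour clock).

Phase angle: θ = 360°·(27.0 d)/(29.53 d) = 329.2°.
Delay after the Sun = 329.2° / (15°/h) ≈ 21.94 h.
06:00 + 21.94 h ≈ 03:57 → 04:00 to the nearest hour.

04:00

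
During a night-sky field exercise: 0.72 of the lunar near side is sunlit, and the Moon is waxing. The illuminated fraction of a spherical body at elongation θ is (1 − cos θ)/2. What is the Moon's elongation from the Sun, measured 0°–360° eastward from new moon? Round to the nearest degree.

cos θ = 1 − 2f = -0.440, giving a principal value of 116.1°.
Waxing ⇒ before full, so θ = 116.1°.

116°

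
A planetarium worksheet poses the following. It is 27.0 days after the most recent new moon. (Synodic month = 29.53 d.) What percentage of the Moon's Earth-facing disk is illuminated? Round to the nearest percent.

7%

The Moon has covered 27.0/29.53 of its cycle, so θ ≈ 360° × 27.0/29.53 = 329.2°.
With cos θ = 0.859, the lit fraction is (1 − 0.859)/2 ≈ 0.071, so 7%.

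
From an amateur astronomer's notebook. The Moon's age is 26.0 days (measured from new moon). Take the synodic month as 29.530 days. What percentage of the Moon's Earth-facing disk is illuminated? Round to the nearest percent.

13%

The Moon has covered 26.0/29.530 of its cycle, so θ ≈ 360° × 26.0/29.530 = 317.0°.
cos 317.0° = 0.731, so f = (1 − 0.731)/2 = 0.135, so 13%.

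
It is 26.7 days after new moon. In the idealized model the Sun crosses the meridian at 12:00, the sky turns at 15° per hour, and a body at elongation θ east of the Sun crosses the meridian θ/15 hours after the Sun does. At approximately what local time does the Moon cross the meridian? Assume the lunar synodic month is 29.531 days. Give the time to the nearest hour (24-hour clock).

10:00

The Moon has covered 26.7/29.531 of its cycle, so θ ≈ 360° × 26.7/29.531 = 325.5°.
The Moon trails the Sun by θ/15 = 325.5/15 ≈ 21.70 hours.
12:00 + 21.70 h ≈ 09:42 → 10:00 to the nearest hour.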